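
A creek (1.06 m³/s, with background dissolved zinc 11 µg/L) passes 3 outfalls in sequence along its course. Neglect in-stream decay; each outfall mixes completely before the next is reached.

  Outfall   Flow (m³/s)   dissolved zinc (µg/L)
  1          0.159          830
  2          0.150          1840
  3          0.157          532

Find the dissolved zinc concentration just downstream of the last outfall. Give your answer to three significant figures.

Outfall 1: combined Q = 1.219 m³/s; C = (1.060·11.00 + 0.1590·830.0)/1.219 = 117.8 µg/L.
Outfall 2: combined Q = 1.369 m³/s; C = (1.219·117.8 + 0.1500·1840)/1.369 = 306.5 µg/L.
Outfall 3: combined Q = 1.526 m³/s; C = (1.369·306.5 + 0.1570·532.0)/1.526 = 329.7 µg/L.

330 µg/L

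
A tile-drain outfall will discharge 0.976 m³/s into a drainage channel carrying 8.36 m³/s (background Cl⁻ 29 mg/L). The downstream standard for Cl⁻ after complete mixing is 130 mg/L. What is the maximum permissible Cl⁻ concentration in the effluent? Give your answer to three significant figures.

995 mg/L

At the limit, (Qr·Cr + Qe·Cₑ)/(Qr + Qe) = 130:
Cₑ = (9.336·130 − 8.360·29.00) / 0.9760 = 995.1 mg/L.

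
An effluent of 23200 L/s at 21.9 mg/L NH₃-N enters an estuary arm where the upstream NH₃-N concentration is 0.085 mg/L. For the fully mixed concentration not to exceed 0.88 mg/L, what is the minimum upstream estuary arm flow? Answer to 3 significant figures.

613000 L/s

Set C_mix = 0.88: (Q·0.08500 + 23200·21.90) / (Q + 23200) = 0.88
→ Q = 23200·(21.90 − 0.88)/(0.88 − 0.08500) = 613400 L/s.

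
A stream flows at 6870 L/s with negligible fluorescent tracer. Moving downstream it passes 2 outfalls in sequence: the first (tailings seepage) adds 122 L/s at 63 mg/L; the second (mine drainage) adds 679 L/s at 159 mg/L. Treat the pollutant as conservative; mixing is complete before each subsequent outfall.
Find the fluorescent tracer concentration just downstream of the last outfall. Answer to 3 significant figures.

Outfall 1: combined Q = 6992 L/s; C = (6870·0 + 122.0·63.00)/6992 = 1.099 mg/L.
Outfall 2: combined Q = 7671 L/s; C = (6992·1.099 + 679.0·159.0)/7671 = 15.08 mg/L.

15.1 mg/L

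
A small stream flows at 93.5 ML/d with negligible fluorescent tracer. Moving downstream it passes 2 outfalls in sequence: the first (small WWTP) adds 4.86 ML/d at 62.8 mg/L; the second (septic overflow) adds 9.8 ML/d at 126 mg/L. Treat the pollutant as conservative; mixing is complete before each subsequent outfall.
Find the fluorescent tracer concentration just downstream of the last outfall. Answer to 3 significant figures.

14.2 mg/L

After outfall 1: Q = 93.50 + 4.860 = 98.36 ML/d; C = (93.50·0 + 4.860·62.80)/98.36 = 3.103 mg/L.
After outfall 2: Q = 98.36 + 9.800 = 108.2 ML/d; C = (98.36·3.103 + 9.800·126.0)/108.2 = 14.24 mg/L.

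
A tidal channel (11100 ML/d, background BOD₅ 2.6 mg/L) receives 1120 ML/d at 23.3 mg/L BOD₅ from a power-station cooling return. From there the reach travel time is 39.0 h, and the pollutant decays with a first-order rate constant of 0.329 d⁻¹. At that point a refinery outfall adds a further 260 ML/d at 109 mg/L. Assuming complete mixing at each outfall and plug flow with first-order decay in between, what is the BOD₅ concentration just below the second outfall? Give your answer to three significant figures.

4.85 mg/L

Mass balance: C = (11100·2.600 + 1120·23.30) / 12220 = 54960/12220 = 4.497 mg/L; combined flow 12220 ML/d.
Decay over the reach: 4.497·exp(−kt) = 4.497·0.5859 = 2.635 mg/L.
Second outfall: C = (12220·2.635 + 260.0·109.0)/12480 = 4.851 mg/L.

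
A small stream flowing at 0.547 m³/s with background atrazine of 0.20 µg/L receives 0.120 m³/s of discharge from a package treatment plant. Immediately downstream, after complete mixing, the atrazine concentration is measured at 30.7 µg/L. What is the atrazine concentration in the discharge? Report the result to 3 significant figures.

170 µg/L

Mass balance: 0.5470·0.2000 + 0.1200·Cₑ = 0.6670·30.70
→ Cₑ = (0.6670·30.70 − 0.5470·0.2000) / 0.1200 = 169.7 µg/L.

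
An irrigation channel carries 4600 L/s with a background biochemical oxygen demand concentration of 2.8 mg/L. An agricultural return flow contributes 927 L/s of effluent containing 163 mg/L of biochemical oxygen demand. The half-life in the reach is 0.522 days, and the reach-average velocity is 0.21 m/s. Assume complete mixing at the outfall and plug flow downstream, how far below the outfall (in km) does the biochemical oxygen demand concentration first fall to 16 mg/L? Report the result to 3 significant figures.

Mixed concentration C = ΣQC/ΣQ = (4600·2.800 + 927.0·163.0) / 5527 = 164000/5527 = 29.67 mg/L.
Half-life 0.522 d → k = ln 2 / 0.522 = 1.328 d⁻¹.
Set 29.67·exp(−k·t) = 16 → t = ln(29.67/16)/k = 40180 s = 11.16 h.
Distance = v·t = 0.21·40180 = 8438 m = 8.438 km.

8.44 km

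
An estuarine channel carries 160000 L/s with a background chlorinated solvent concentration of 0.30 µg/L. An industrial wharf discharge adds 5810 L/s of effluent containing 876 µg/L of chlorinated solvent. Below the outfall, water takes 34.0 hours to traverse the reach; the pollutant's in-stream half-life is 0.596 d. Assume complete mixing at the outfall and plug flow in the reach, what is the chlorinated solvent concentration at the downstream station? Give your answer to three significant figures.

Mass balance: C = (160000·0.3000 + 5810·876.0) / 165800 = 5138000/165800 = 30.98 µg/L.
Half-life 0.596 d → k = ln 2 / 0.596 = 1.163 d⁻¹.
After decay, C = 30.98 × e^(−kt) = 30.98 × 0.1925 = 5.965 µg/L.

5.97 µg/L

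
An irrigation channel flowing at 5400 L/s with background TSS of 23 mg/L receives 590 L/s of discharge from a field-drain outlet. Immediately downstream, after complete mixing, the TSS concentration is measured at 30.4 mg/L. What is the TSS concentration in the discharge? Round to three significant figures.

Mass balance: 5400·23.00 + 590.0·Cₑ = 5990·30.40
→ Cₑ = (5990·30.40 − 5400·23.00) / 590.0 = 98.13 mg/L.

98.1 mg/L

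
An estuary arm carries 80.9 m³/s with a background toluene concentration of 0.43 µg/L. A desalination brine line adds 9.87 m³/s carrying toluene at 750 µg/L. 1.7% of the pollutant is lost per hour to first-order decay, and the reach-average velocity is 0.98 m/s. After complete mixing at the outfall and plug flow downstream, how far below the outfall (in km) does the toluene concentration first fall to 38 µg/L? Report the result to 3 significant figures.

After mixing, C = (80.90·0.4300 + 9.870·750.0) / 90.77 = 7437/90.77 = 81.94 µg/L.
1.7%/h lost → k = −ln(1 − 0.017) = 0.01715 h⁻¹.
Set 81.94·exp(−k·t) = 38 → t = ln(81.94/38)/k = 161300 s = 44.81 h.
Distance = v·t = 0.98·161300 = 158100 m = 158.1 km.

158 km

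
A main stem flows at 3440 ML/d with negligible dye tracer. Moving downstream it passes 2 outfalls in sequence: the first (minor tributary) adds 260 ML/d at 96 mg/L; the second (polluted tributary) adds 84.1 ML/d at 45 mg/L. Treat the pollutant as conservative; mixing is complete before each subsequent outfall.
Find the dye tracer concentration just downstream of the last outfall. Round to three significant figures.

7.60 mg/L

After outfall 1: Q = 3440 + 260.0 = 3700 ML/d; C = (3440·0 + 260.0·96.00)/3700 = 6.746 mg/L.
After outfall 2: Q = 3700 + 84.10 = 3784 ML/d; C = (3700·6.746 + 84.10·45.00)/3784 = 7.596 mg/L.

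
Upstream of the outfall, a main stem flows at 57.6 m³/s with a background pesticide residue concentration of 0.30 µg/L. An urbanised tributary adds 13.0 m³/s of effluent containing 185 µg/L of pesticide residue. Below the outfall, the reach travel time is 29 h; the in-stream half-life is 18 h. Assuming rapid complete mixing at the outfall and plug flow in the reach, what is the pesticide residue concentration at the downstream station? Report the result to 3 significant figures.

Mixed concentration C = ΣQC/ΣQ = (57.60·0.3000 + 13.00·185.0) / 70.60 = 2422/70.60 = 34.31 µg/L.
Half-life 18 h → k = ln 2 / 18 = 0.03851 h⁻¹ = 0.9242 d⁻¹.
Applying C = C₀e^(−kt): 34.31 × 0.3273 = 11.23 µg/L.

11.2 µg/L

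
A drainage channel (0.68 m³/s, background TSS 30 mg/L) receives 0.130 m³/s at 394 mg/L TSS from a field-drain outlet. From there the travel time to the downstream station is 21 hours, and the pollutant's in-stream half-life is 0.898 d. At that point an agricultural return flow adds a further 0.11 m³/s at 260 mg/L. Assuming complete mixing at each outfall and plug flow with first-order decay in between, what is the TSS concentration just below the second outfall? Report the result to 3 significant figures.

Mass balance: C = (0.6800·30.00 + 0.1300·394.0) / 0.8100 = 71.62/0.8100 = 88.42 mg/L; combined flow 0.8100 m³/s.
Half-life 0.898 d → k = ln 2 / 0.898 = 0.7719 d⁻¹.
First-order decay: C = 88.42·exp(−k·t) = 88.42·0.5090 = 45.00 mg/L.
At the second outfall, C = (0.8100·45.00 + 0.1100·260.0) / (0.8100 + 0.1100) = 70.71 mg/L.

70.7 mg/L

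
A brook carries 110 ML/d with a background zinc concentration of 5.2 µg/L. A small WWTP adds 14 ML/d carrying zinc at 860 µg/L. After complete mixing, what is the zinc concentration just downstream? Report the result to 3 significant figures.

102 µg/L

Mass balance: C = (110.0·5.200 + 14.00·860.0) / 124.0 = 12610/124.0 = 101.7 µg/L.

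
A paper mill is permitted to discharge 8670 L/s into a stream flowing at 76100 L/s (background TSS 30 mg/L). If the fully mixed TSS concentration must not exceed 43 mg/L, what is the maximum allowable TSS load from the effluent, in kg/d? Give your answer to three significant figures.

118000 kg/d

Mass balance at the limit: 76100·30.00 + 8670·Cₑ = 84770·43 → Cₑ = 157.1 mg/L.
8670 L/s = 8.670 m³/s. Load = 8.670 m³/s × 157.1 g/m³ × 86 400 s/d = 117700 kg/d.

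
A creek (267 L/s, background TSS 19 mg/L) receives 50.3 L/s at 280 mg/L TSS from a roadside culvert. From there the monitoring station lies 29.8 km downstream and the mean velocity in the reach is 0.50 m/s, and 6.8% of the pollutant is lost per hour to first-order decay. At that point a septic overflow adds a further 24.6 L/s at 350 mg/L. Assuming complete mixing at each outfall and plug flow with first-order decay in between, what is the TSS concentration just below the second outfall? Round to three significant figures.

42.6 mg/L

Mass balance: C = (267.0·19.00 + 50.30·280.0) / 317.3 = 19160/317.3 = 60.38 mg/L; combined flow 317.3 L/s.
Travel time t = 29.8·1000 / 0.50 = 59600 s = 16.56 h.
6.8%/h lost → k = −ln(1 − 0.068) = 0.07042 h⁻¹.
After decay, C = 60.38 × e^(−kt) = 60.38 × 0.3116 = 18.82 mg/L.
At the second outfall, C = (317.3·18.82 + 24.60·350.0) / (317.3 + 24.60) = 42.64 mg/L.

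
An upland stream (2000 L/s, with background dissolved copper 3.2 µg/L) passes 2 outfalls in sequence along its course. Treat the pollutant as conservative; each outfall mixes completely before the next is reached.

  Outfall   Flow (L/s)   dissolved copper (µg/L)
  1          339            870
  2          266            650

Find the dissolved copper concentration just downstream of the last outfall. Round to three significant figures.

After outfall 1: Q = 2000 + 339.0 = 2339 L/s; C = (2000·3.200 + 339.0·870.0)/2339 = 128.8 µg/L.
After outfall 2: Q = 2339 + 266.0 = 2605 L/s; C = (2339·128.8 + 266.0·650.0)/2605 = 182.0 µg/L.

182 µg/L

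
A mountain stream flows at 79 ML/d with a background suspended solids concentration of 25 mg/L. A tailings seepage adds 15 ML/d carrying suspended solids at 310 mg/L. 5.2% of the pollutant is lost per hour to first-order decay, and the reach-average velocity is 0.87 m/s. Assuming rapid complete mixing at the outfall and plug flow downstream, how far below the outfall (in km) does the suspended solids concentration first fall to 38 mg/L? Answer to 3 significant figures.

36.2 km

After mixing, C = (79.00·25.00 + 15.00·310.0) / 94.00 = 6625/94.00 = 70.48 mg/L.
5.2%/h lost → k = −ln(1 − 0.052) = 0.05340 h⁻¹.
Set 70.48·exp(−k·t) = 38 → t = ln(70.48/38)/k = 41640 s = 11.57 h.
Distance = v·t = 0.87·41640 = 36230 m = 36.23 km.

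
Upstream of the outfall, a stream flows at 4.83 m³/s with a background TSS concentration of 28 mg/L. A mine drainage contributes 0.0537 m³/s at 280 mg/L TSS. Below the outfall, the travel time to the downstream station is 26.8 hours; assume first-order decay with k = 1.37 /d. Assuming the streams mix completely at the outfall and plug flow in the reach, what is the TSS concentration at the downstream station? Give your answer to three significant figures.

After mixing, C = (4.830·28.00 + 0.05370·280.0) / 4.884 = 150.3/4.884 = 30.77 mg/L.
After decay, C = 30.77 × e^(−kt) = 30.77 × 0.2166 = 6.664 mg/L.

6.66 mg/L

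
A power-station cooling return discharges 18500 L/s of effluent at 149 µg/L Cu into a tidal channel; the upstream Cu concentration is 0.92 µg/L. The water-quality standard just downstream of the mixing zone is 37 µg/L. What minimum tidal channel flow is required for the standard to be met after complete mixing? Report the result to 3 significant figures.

Set C_mix = 37: (Q·0.9200 + 18500·149.0) / (Q + 18500) = 37
→ Q = 18500·(149.0 − 37)/(37 − 0.9200) = 57430 L/s.

57400 L/s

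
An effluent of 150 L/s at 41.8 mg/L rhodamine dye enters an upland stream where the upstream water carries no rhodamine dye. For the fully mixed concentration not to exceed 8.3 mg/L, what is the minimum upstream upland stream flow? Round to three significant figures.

605 L/s

Set C_mix = 8.3: (Q·0 + 150.0·41.80) / (Q + 150.0) = 8.3
→ Q = 150.0·(41.80 − 8.3)/(8.3 − 0) = 605.4 L/s.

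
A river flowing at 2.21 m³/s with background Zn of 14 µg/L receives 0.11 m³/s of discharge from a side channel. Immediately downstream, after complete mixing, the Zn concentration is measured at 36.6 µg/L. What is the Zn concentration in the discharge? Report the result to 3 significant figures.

Mass balance: 2.210·14.00 + 0.1100·Cₑ = 2.320·36.60
→ Cₑ = (2.320·36.60 − 2.210·14.00) / 0.1100 = 490.7 µg/L.

491 µg/L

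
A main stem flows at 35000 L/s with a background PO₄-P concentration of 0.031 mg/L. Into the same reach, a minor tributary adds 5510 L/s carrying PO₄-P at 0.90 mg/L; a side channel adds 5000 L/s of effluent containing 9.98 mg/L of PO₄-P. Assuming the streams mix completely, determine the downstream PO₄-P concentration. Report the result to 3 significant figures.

Flow-weighted average: C = (35000·0.03100 + 5510·0.9000 + 5000·9.980) / 45510 = 55940/45510 = 1.229 mg/L.

1.23 mg/L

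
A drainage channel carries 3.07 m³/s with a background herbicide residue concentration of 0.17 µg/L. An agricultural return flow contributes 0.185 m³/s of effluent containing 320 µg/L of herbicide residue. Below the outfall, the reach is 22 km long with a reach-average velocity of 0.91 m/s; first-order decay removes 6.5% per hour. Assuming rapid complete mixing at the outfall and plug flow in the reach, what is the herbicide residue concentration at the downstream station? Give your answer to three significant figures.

11.7 µg/L

Mixed concentration C = ΣQC/ΣQ = (3.070·0.1700 + 0.1850·320.0) / 3.255 = 59.72/3.255 = 18.35 µg/L.
Travel time t = 22·1000 / 0.91 = 24180 s = 6.716 h.
6.5%/h lost → k = −ln(1 − 0.065) = 0.06721 h⁻¹.
Applying C = C₀e^(−kt): 18.35 × 0.6368 = 11.68 µg/L.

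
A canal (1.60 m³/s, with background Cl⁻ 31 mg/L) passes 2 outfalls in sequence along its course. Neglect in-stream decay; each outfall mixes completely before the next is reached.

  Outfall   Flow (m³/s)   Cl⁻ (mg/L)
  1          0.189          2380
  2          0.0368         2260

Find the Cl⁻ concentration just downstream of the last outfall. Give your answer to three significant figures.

Outfall 1: combined Q = 1.789 m³/s; C = (1.600·31.00 + 0.1890·2380)/1.789 = 279.2 mg/L.
Outfall 2: combined Q = 1.826 m³/s; C = (1.789·279.2 + 0.03680·2260)/1.826 = 319.1 mg/L.

319 mg/L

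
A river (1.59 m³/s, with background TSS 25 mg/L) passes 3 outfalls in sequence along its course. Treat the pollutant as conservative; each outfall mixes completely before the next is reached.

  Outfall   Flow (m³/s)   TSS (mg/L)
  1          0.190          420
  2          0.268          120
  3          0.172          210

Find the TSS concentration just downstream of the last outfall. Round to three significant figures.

Below outfall 1: Q → 1.780 m³/s, C = (1.590·25.00 + 0.1900·420.0)/1.780 = 67.16 mg/L.
Below outfall 2: Q → 2.048 m³/s, C = (1.780·67.16 + 0.2680·120.0)/2.048 = 74.08 mg/L.
Below outfall 3: Q → 2.220 m³/s, C = (2.048·74.08 + 0.1720·210.0)/2.220 = 84.61 mg/L.

84.6 mg/L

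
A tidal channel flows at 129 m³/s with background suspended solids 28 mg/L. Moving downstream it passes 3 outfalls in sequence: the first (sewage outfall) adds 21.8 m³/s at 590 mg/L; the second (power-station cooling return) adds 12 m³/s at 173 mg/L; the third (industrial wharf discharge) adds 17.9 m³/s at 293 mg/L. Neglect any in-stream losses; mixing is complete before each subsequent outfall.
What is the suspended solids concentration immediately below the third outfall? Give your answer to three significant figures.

132 mg/L

After outfall 1: Q = 129.0 + 21.80 = 150.8 m³/s; C = (129.0·28.00 + 21.80·590.0)/150.8 = 109.2 mg/L.
After outfall 2: Q = 150.8 + 12.00 = 162.8 m³/s; C = (150.8·109.2 + 12.00·173.0)/162.8 = 113.9 mg/L.
After outfall 3: Q = 162.8 + 17.90 = 180.7 m³/s; C = (162.8·113.9 + 17.90·293.0)/180.7 = 131.7 mg/L.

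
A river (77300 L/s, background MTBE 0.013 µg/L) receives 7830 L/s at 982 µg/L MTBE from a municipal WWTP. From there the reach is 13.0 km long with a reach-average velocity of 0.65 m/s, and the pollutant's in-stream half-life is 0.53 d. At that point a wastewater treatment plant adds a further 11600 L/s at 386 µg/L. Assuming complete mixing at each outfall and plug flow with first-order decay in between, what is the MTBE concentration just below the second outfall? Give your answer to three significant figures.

Mass balance: C = (77300·0.01300 + 7830·982.0) / 85130 = 7690000/85130 = 90.33 µg/L; combined flow 85130 L/s.
Travel time t = 13.0·1000 / 0.65 = 20000 s = 5.556 h.
Half-life 0.53 d → k = ln 2 / 0.53 = 1.308 d⁻¹.
Decay over the reach: 90.33·exp(−kt) = 90.33·0.7388 = 66.74 µg/L.
At the second outfall, C = (85130·66.74 + 11600·386.0) / (85130 + 11600) = 105.0 µg/L.

105 µg/L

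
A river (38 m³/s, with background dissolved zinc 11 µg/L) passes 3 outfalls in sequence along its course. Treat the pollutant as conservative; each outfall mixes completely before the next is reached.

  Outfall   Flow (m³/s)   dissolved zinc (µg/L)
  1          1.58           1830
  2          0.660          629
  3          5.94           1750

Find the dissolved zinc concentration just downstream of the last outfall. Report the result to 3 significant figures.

306 µg/L

Outfall 1: combined Q = 39.58 m³/s; C = (38.00·11.00 + 1.580·1830)/39.58 = 83.61 µg/L.
Outfall 2: combined Q = 40.24 m³/s; C = (39.58·83.61 + 0.6600·629.0)/40.24 = 92.56 µg/L.
Outfall 3: combined Q = 46.18 m³/s; C = (40.24·92.56 + 5.940·1750)/46.18 = 305.8 µg/L.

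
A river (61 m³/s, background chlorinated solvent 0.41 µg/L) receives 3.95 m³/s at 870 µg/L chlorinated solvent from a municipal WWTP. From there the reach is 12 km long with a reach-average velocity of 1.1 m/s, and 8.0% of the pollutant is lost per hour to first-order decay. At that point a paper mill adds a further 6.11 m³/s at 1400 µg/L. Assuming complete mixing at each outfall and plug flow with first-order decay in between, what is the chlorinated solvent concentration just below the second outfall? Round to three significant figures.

Flow-weighted average: C = (61.00·0.4100 + 3.950·870.0) / 64.95 = 3462/64.95 = 53.29 µg/L; combined flow 64.95 m³/s.
Travel time t = 12·1000 / 1.1 = 10910 s = 3.030 h.
8.0%/h lost → k = −ln(1 − 0.08) = 0.08338 h⁻¹.
After decay, C = 53.29 × e^(−kt) = 53.29 × 0.7767 = 41.40 µg/L.
Second outfall: C = (64.95·41.40 + 6.110·1400)/71.06 = 158.2 µg/L.

158 µg/L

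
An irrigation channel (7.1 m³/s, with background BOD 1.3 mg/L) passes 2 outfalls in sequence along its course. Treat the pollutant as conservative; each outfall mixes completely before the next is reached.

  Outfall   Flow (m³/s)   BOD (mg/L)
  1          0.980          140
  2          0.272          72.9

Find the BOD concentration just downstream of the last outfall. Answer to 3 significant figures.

19.9 mg/L

After outfall 1: Q = 7.100 + 0.9800 = 8.080 m³/s; C = (7.100·1.300 + 0.9800·140.0)/8.080 = 18.12 mg/L.
After outfall 2: Q = 8.080 + 0.2720 = 8.352 m³/s; C = (8.080·18.12 + 0.2720·72.90)/8.352 = 19.91 mg/L.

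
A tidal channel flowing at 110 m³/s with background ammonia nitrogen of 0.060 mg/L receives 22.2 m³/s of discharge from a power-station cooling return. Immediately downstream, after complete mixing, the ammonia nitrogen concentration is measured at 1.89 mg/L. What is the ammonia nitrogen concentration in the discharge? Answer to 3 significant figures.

11.0 mg/L

Mass balance: 110.0·0.06000 + 22.20·Cₑ = 132.2·1.890
→ Cₑ = (132.2·1.890 − 110.0·0.06000) / 22.20 = 10.96 mg/L.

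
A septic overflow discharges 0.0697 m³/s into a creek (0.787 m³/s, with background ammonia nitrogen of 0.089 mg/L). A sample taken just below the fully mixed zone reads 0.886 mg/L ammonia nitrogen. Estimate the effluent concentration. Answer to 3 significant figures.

9.89 mg/L

Mass balance: 0.7870·0.08900 + 0.06970·Cₑ = 0.8567·0.8860
→ Cₑ = (0.8567·0.8860 − 0.7870·0.08900) / 0.06970 = 9.885 mg/L.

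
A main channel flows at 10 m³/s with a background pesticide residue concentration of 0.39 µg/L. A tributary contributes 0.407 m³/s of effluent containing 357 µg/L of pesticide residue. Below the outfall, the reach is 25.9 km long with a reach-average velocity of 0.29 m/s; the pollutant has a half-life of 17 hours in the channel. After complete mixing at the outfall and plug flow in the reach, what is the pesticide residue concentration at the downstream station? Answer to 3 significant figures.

5.21 µg/L

After mixing, C = (10.00·0.3900 + 0.4070·357.0) / 10.41 = 149.2/10.41 = 14.34 µg/L.
Travel time t = 25.9·1000 / 0.29 = 89310 s = 24.81 h.
Half-life 17 h → k = ln 2 / 17 = 0.04077 h⁻¹ = 0.9786 d⁻¹.
After decay, C = 14.34 × e^(−kt) = 14.34 × 0.3637 = 5.214 µg/L.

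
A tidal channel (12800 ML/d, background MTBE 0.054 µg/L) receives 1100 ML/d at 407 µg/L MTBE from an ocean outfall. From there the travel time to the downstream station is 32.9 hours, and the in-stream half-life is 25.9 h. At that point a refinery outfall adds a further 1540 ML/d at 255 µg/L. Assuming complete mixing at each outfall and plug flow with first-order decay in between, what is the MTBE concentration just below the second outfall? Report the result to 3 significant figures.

37.5 µg/L

Flow-weighted average: C = (12800·0.05400 + 1100·407.0) / 13900 = 448400/13900 = 32.26 µg/L; combined flow 13900 ML/d.
Half-life 25.9 h → k = ln 2 / 25.9 = 0.02676 h⁻¹ = 0.6423 d⁻¹.
First-order decay: C = 32.26·exp(−k·t) = 32.26·0.4146 = 13.37 µg/L.
Second outfall: C = (13900·13.37 + 1540·255.0)/15440 = 37.47 µg/L.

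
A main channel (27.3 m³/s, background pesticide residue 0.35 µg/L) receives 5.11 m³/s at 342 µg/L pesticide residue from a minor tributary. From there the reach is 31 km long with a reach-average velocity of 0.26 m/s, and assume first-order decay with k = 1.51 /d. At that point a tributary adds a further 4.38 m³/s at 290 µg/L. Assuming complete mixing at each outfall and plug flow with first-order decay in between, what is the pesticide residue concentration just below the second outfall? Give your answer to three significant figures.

40.5 µg/L

Conservation of mass: C = (27.30·0.3500 + 5.110·342.0) / 32.41 = 1757/32.41 = 54.22 µg/L; combined flow 32.41 m³/s.
Travel time t = 31·1000 / 0.26 = 119200 s = 33.12 h.
First-order decay: C = 54.22·exp(−k·t) = 54.22·0.1245 = 6.748 µg/L.
At the second outfall, C = (32.41·6.748 + 4.380·290.0) / (32.41 + 4.380) = 40.47 µg/L.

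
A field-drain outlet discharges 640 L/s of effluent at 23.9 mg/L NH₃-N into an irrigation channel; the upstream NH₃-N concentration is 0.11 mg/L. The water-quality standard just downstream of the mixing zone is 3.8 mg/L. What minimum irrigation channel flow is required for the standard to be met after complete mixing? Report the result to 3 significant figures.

Set C_mix = 3.8: (Q·0.1100 + 640.0·23.90) / (Q + 640.0) = 3.8
→ Q = 640.0·(23.90 − 3.8)/(3.8 − 0.1100) = 3486 L/s.

3490 L/s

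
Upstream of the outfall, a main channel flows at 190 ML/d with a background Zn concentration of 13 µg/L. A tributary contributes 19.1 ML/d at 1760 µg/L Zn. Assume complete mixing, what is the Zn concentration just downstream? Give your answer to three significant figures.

173 µg/L

Flow-weighted average: C = (190.0·13.00 + 19.10·1760) / 209.1 = 36090/209.1 = 172.6 µg/L.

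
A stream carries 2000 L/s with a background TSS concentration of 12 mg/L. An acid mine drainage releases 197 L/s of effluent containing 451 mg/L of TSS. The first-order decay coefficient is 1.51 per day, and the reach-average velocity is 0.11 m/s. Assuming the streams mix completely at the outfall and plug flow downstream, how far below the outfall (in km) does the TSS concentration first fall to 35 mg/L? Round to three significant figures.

2.41 km

After mixing, C = (2000·12.00 + 197.0·451.0) / 2197 = 112800/2197 = 51.36 mg/L.
Set 51.36·exp(−k·t) = 35 → t = ln(51.36/35)/k = 21950 s = 6.097 h.
Distance = v·t = 0.11·21950 = 2414 m = 2.414 km.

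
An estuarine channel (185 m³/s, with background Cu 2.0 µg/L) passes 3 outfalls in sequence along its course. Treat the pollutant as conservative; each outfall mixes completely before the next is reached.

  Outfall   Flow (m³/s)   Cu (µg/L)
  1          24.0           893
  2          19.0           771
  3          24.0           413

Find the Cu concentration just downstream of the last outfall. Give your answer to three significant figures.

After outfall 1: Q = 185.0 + 24.00 = 209.0 m³/s; C = (185.0·2.000 + 24.00·893.0)/209.0 = 104.3 µg/L.
After outfall 2: Q = 209.0 + 19.00 = 228.0 m³/s; C = (209.0·104.3 + 19.00·771.0)/228.0 = 159.9 µg/L.
After outfall 3: Q = 228.0 + 24.00 = 252.0 m³/s; C = (228.0·159.9 + 24.00·413.0)/252.0 = 184.0 µg/L.

184 µg/L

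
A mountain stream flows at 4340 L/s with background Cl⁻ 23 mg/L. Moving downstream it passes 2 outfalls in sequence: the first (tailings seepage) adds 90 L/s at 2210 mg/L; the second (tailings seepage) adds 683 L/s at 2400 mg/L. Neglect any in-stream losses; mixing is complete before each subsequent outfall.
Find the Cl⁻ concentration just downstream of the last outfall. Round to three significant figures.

Below outfall 1: Q → 4430 L/s, C = (4340·23.00 + 90.00·2210)/4430 = 67.43 mg/L.
Below outfall 2: Q → 5113 L/s, C = (4430·67.43 + 683.0·2400)/5113 = 379.0 mg/L.

379 mg/L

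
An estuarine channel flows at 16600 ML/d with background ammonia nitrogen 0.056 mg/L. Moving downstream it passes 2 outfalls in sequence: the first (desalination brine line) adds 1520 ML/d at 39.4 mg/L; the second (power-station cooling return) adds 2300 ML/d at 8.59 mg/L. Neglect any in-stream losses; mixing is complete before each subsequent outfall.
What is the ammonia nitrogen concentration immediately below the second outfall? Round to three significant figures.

Outfall 1: combined Q = 18120 ML/d; C = (16600·0.05600 + 1520·39.40)/18120 = 3.356 mg/L.
Outfall 2: combined Q = 20420 ML/d; C = (18120·3.356 + 2300·8.590)/20420 = 3.946 mg/L.

3.95 mg/L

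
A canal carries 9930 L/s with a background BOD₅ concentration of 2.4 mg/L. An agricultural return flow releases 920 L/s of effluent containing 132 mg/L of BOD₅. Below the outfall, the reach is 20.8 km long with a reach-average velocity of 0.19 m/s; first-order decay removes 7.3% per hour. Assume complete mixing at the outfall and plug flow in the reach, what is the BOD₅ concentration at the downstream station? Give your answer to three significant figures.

1.34 mg/L

Flow-weighted average: C = (9930·2.400 + 920.0·132.0) / 10850 = 145300/10850 = 13.39 mg/L.
Travel time t = 20.8·1000 / 0.19 = 109500 s = 30.41 h.
7.3%/h lost → k = −ln(1 − 0.073) = 0.07580 h⁻¹.
First-order decay: C = 13.39·exp(−k·t) = 13.39·0.09975 = 1.336 mg/L.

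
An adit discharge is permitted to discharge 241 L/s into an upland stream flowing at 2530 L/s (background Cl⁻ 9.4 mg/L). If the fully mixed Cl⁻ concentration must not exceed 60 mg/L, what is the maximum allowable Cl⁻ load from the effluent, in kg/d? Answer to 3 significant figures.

12300 kg/d

Mass balance at the limit: 2530·9.400 + 241.0·Cₑ = 2771·60 → Cₑ = 591.2 mg/L.
241.0 L/s = 0.2410 m³/s. Load = 0.2410 m³/s × 591.2 g/m³ × 86 400 s/d = 12310 kg/d.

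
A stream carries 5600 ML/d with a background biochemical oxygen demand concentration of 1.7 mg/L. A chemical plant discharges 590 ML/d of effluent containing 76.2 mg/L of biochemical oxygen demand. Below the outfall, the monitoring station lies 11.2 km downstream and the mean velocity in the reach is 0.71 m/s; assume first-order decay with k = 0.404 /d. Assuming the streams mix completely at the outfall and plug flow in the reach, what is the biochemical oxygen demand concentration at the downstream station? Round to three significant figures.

8.18 mg/L

After mixing, C = (5600·1.700 + 590.0·76.20) / 6190 = 54480/6190 = 8.801 mg/L.
Travel time t = 11.2·1000 / 0.71 = 15770 s = 4.382 h.
After decay, C = 8.801 × e^(−kt) = 8.801 × 0.9289 = 8.175 mg/L.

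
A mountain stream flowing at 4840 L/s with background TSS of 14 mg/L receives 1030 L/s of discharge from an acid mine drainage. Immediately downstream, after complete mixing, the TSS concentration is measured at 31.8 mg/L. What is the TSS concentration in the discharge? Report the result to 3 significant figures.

115 mg/L

Mass balance: 4840·14.00 + 1030·Cₑ = 5870·31.80
→ Cₑ = (5870·31.80 − 4840·14.00) / 1030 = 115.4 mg/L.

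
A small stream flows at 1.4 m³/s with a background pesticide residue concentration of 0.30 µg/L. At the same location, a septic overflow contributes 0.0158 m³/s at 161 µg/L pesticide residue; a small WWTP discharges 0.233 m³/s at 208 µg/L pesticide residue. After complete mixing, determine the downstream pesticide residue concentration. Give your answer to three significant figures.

31.2 µg/L

Mixed concentration C = ΣQC/ΣQ = (1.400·0.3000 + 0.01580·161.0 + 0.2330·208.0) / 1.649 = 51.43/1.649 = 31.19 µg/L.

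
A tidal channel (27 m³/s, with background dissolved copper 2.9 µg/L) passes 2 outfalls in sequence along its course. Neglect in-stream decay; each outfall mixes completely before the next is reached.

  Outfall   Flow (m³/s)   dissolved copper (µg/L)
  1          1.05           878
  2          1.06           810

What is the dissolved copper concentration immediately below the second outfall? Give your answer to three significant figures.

Outfall 1: combined Q = 28.05 m³/s; C = (27.00·2.900 + 1.050·878.0)/28.05 = 35.66 µg/L.
Outfall 2: combined Q = 29.11 m³/s; C = (28.05·35.66 + 1.060·810.0)/29.11 = 63.85 µg/L.

63.9 µg/L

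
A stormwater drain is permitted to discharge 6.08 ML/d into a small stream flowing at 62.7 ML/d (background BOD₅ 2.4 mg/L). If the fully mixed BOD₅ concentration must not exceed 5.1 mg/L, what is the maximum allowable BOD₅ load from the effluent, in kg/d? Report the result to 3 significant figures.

200 kg/d

Mass balance at the limit: 62.70·2.400 + 6.080·Cₑ = 68.78·5.1 → Cₑ = 32.94 mg/L.
6.080 ML/d = 0.07037 m³/s. Load = 0.07037 m³/s × 32.94 g/m³ × 86 400 s/d = 200.3 kg/d.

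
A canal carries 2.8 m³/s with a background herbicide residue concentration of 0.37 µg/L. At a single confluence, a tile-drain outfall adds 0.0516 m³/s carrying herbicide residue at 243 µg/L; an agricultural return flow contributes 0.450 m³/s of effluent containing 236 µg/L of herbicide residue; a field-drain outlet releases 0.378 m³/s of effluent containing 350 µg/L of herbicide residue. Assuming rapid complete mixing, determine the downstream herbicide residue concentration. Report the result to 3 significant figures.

Mass balance: C = (2.800·0.3700 + 0.05160·243.0 + 0.4500·236.0 + 0.3780·350.0) / 3.680 = 252.1/3.680 = 68.51 µg/L.

68.5 µg/L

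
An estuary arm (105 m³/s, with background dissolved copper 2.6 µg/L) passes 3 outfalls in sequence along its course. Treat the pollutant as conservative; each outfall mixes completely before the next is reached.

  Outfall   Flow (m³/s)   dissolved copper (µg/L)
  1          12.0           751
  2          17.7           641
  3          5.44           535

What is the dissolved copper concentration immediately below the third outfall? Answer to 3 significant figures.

168 µg/L

After outfall 1: Q = 105.0 + 12.00 = 117.0 m³/s; C = (105.0·2.600 + 12.00·751.0)/117.0 = 79.36 µg/L.
After outfall 2: Q = 117.0 + 17.70 = 134.7 m³/s; C = (117.0·79.36 + 17.70·641.0)/134.7 = 153.2 µg/L.
After outfall 3: Q = 134.7 + 5.440 = 140.1 m³/s; C = (134.7·153.2 + 5.440·535.0)/140.1 = 168.0 µg/L.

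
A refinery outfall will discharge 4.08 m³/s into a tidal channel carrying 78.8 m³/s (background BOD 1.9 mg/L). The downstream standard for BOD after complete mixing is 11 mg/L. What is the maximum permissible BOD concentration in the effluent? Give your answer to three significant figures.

At the limit, (Qr·Cr + Qe·Cₑ)/(Qr + Qe) = 11:
Cₑ = (82.88·11 − 78.80·1.900) / 4.080 = 186.8 mg/L.

187 mg/L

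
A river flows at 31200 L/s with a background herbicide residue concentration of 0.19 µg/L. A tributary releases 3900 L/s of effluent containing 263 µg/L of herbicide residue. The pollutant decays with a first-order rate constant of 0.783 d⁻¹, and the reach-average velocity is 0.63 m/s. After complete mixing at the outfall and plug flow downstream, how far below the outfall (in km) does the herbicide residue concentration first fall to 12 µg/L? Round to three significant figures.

After mixing, C = (31200·0.1900 + 3900·263.0) / 35100 = 1032000/35100 = 29.39 µg/L.
Set 29.39·exp(−k·t) = 12 → t = ln(29.39/12)/k = 98850 s = 27.46 h.
Distance = v·t = 0.63·98850 = 62270 m = 62.27 km.

62.3 km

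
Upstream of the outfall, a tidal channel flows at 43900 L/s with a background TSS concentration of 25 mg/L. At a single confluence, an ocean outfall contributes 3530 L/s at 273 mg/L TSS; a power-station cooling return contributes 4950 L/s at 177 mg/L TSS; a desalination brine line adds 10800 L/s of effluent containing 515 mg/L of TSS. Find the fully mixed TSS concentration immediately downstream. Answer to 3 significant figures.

After mixing, C = (43900·25.00 + 3530·273.0 + 4950·177.0 + 10800·515.0) / 63180 = 8499000/63180 = 134.5 mg/L.

135 mg/L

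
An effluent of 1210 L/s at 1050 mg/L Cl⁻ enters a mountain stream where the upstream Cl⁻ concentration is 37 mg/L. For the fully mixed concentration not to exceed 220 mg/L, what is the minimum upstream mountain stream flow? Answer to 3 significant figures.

5490 L/s

Set C_mix = 220: (Q·37.00 + 1210·1050) / (Q + 1210) = 220
→ Q = 1210·(1050 − 220)/(220 − 37.00) = 5488 L/s.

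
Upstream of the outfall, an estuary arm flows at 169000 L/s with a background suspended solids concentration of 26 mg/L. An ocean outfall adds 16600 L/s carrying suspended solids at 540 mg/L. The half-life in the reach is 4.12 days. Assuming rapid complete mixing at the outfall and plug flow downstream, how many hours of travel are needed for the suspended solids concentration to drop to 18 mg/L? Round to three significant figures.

198 h

Mixed concentration C = ΣQC/ΣQ = (169000·26.00 + 16600·540.0) / 185600 = 13360000/185600 = 71.97 mg/L.
Half-life 4.12 d → k = ln 2 / 4.12 = 0.1682 d⁻¹.
71.97·exp(−k·t) = 18 → t = ln(71.97/18)/k = 711700 s = 197.7 h.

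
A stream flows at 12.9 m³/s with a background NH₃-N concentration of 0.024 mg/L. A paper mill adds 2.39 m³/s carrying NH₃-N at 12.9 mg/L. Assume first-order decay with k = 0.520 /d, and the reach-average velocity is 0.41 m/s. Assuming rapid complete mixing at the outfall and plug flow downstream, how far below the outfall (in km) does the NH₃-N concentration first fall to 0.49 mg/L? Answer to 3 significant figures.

97.1 km

Flow-weighted average: C = (12.90·0.02400 + 2.390·12.90) / 15.29 = 31.14/15.29 = 2.037 mg/L.
Set 2.037·exp(−k·t) = 0.49 → t = ln(2.037/0.49)/k = 236700 s = 65.75 h.
Distance = v·t = 0.41·236700 = 97050 m = 97.05 km.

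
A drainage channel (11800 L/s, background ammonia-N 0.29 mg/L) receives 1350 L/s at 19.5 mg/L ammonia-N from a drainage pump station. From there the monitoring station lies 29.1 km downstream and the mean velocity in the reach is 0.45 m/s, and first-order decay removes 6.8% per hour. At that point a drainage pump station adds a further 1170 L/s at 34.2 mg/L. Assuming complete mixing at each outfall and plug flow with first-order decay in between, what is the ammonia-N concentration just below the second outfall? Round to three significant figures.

3.38 mg/L

Mixed concentration C = ΣQC/ΣQ = (11800·0.2900 + 1350·19.50) / 13150 = 29750/13150 = 2.262 mg/L; combined flow 13150 L/s.
Travel time t = 29.1·1000 / 0.45 = 64670 s = 17.96 h.
6.8%/h lost → k = −ln(1 − 0.068) = 0.07042 h⁻¹.
Decay over the reach: 2.262·exp(−kt) = 2.262·0.2822 = 0.6385 mg/L.
Second outfall: C = (13150·0.6385 + 1170·34.20)/14320 = 3.381 mg/L.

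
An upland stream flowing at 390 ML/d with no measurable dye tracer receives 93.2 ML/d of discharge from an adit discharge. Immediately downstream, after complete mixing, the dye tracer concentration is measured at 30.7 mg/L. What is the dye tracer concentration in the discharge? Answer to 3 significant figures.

159 mg/L

Mass balance: 390.0·0 + 93.20·Cₑ = 483.2·30.70
→ Cₑ = (483.2·30.70 − 390.0·0) / 93.20 = 159.2 mg/L.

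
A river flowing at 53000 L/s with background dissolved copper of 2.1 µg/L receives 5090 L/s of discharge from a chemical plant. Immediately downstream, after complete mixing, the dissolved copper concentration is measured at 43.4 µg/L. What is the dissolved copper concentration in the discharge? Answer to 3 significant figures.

473 µg/L

Mass balance: 53000·2.100 + 5090·Cₑ = 58090·43.40
→ Cₑ = (58090·43.40 − 53000·2.100) / 5090 = 473.4 µg/L.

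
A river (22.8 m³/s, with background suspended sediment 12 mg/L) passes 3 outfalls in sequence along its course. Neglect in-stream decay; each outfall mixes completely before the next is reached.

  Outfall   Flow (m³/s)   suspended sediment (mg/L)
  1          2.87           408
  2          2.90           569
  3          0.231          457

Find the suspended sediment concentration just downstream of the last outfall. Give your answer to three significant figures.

After outfall 1: Q = 22.80 + 2.870 = 25.67 m³/s; C = (22.80·12.00 + 2.870·408.0)/25.67 = 56.27 mg/L.
After outfall 2: Q = 25.67 + 2.900 = 28.57 m³/s; C = (25.67·56.27 + 2.900·569.0)/28.57 = 108.3 mg/L.
After outfall 3: Q = 28.57 + 0.2310 = 28.80 m³/s; C = (28.57·108.3 + 0.2310·457.0)/28.80 = 111.1 mg/L.

111 mg/L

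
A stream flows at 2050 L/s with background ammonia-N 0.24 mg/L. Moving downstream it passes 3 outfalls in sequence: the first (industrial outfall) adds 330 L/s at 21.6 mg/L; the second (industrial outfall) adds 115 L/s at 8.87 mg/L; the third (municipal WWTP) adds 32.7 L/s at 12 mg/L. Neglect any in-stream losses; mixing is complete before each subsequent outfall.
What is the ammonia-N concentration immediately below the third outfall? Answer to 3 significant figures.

Outfall 1: combined Q = 2380 L/s; C = (2050·0.2400 + 330.0·21.60)/2380 = 3.202 mg/L.
Outfall 2: combined Q = 2495 L/s; C = (2380·3.202 + 115.0·8.870)/2495 = 3.463 mg/L.
Outfall 3: combined Q = 2528 L/s; C = (2495·3.463 + 32.70·12.00)/2528 = 3.573 mg/L.

3.57 mg/L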